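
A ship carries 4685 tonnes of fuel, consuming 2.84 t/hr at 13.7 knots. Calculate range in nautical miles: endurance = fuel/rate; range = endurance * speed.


Formula: endurance = fuel / rate; range = endurance * speed
Step 1 — endurance = 4685 / 2.84 = 1649.6479 hours
Step 2 — range = 1649.6479 * 13.7 ≈ 22600 nautical miles (5 s.f.)

22600 NM


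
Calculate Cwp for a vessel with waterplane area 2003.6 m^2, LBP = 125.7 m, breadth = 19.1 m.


Formula: Cwp = Aw / (L * B)
Step 1 — L * B = 125.7 * 19.1 = 2400.87 m^2
Step 2 — Cwp = 2003.6 / 2400.87 ≈ 0.83453 (5 s.f.)

0.83453


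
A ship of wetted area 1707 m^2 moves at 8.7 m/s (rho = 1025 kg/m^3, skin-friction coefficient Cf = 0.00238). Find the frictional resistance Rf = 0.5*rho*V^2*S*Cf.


Formula: Rf = 0.5 * rho * V^2 * S * Cf
Step 1 — V^2 = 8.7^2 = 75.69
Step 2 — 0.5 * rho * V^2 = 0.5 * 1025 * 75.69 = 38791.125
Step 3 — Rf = 38791.125 * 1707 * 0.00238 ≈ 157600 N (5 s.f.)

157600 N


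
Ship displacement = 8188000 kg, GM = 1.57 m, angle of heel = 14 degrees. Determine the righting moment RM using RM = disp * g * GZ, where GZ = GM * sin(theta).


Formula: GZ = GM * sin(theta); RM = disp * g * GZ
Step 1 — GZ = 1.57 * sin(14°) = 1.57 * 0.241922 = 0.379818 m
Step 2 — RM = 8188000 * 9.81 * 0.379818 ≈ 30509000 N·m (5 s.f.)

30509000 N·m


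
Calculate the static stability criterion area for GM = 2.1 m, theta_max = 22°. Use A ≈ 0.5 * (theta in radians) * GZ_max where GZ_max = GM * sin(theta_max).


Formula: GZ_max = GM * sin(theta); Area = 0.5 * theta_rad * GZ_max
Step 1 — GZ_max = 2.1 * sin(22°) = 2.1 * 0.374607 = 0.786675 m
Step 2 — theta_rad = 22 * pi/180 = 0.383972 rad
Step 3 — Area = 0.5 * 0.383972 * 0.786675 ≈ 0.15103 m·rad (5 s.f.)

0.15103 m·rad


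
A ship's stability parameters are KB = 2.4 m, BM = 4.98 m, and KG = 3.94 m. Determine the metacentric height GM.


Formula: GM = KB + BM - KG
Step 1 — KM = KB + BM = 2.4 + 4.98 = 7.38 m
Step 2 — GM = KM - KG = 7.38 - 3.94 = 3.44 m

3.44 m


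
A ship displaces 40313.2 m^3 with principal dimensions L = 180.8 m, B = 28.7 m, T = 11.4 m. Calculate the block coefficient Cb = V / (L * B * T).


Formula: Cb = V / (L * B * T)
Step 1 — L * B * T = 180.8 * 28.7 * 11.4 = 59154.144 m^3
Step 2 — Cb = 40313.2 / 59154.144 ≈ 0.68149 (5 s.f.)

0.68149


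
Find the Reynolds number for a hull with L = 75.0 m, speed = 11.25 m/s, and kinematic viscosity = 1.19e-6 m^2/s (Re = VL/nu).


Formula: Re = V * L / nu
Step 1 — V * L = 11.25 * 75.0 = 843.75 m^2/s
Step 2 — Re = 843.75 / 1.19e-6 = 7.09e+08

7.09e+08


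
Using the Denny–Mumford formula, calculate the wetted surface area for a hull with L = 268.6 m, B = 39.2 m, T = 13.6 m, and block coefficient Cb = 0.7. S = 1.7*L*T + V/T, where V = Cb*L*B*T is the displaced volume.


Formula: S = 1.7*L*T + V/T with V = Cb*L*B*T, i.e. S = L * (1.7*T + Cb*B)
Step 1 — 1.7*T = 1.7 * 13.6 = 23.12 m
Step 2 — Cb*B = 0.7 * 39.2 = 27.44 m
Step 3 — 1.7*T + Cb*B = 23.12 + 27.44 = 50.56 m
Step 4 — S = 268.6 * 50.56 ≈ 13580 m^2 (5 s.f.)

13580 m^2


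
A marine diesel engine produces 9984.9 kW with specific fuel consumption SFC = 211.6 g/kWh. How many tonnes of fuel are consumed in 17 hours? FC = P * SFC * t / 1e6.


Formula: FC (tonnes) = P * SFC * t / 1,000,000
Step 1 — P * SFC * t = 9984.9 * 211.6 * 17 = 35917682.28 g
Step 2 — FC (tonnes) = 35917682.28 / 1,000,000 ≈ 35.918 tonnes (5 s.f.)

35.918 tonnes


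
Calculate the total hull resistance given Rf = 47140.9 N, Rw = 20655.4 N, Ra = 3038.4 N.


Formula: Rt = Rf + Rw + Ra
Substituting: Rt = 47140.9 + 20655.4 + 3038.4
Result: Rt = 70834.7 N

70834.7 N


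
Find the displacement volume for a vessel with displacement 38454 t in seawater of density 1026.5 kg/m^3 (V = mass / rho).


Formula: V = mass / rho
Step 1 — convert tonnes to kg: 38454 t * 1000 = 38454000 kg
Step 2 — V = 38454000 / 1026.5 ≈ 37461 m^3 (5 s.f.)

37461 m^3


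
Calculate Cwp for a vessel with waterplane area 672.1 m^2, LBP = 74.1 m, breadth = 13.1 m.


Formula: Cwp = Aw / (L * B)
Step 1 — L * B = 74.1 * 13.1 = 970.71 m^2
Step 2 — Cwp = 672.1 / 970.71 ≈ 0.69238 (5 s.f.)

0.69238


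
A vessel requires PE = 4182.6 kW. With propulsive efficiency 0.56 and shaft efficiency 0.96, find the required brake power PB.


Formula: PB = PE / (eta_D * eta_S)
Step 1 — combined efficiency = eta_D * eta_S = 0.56 * 0.96 = 0.5376
Step 2 — PB = 4182.6 / 0.5376 ≈ 7780.1 kW (5 s.f.)

7780.1 kW


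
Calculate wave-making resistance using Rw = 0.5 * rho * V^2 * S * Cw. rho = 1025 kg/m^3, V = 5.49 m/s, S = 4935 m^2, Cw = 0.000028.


Formula: Rw = 0.5 * rho * V^2 * S * Cw
Step 1 — V^2 = 5.49^2 = 30.1401
Step 2 — 0.5 * rho * V^2 = 0.5 * 1025 * 30.1401 = 15446.80125
Step 3 — Rw = 15446.80125 * 4935 * 0.000028 ≈ 2134.4 N (5 s.f.)

2134.4 N


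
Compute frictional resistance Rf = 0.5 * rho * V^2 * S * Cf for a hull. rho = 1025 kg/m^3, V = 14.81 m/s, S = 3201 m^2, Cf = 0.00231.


Formula: Rf = 0.5 * rho * V^2 * S * Cf
Step 1 — V^2 = 14.81^2 = 219.3361
Step 2 — 0.5 * rho * V^2 = 0.5 * 1025 * 219.3361 = 112409.75125
Step 3 — Rf = 112409.75125 * 3201 * 0.00231 ≈ 831190 N (5 s.f.)

831190 N


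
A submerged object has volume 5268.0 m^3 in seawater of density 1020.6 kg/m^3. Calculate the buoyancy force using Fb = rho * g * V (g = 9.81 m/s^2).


Formula: Fb = rho * g * V
Substituting: Fb = 1020.6 * 9.81 * 5268.0
Intermediate: 1020.6 * 9.81 = 10012.086
Result: Fb = 10012.086 * 5268.0 ≈ 52744000 N (5 s.f.)

52744000 N


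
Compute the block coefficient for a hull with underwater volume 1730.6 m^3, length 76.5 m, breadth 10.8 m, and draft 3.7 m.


Formula: Cb = V / (L * B * T)
Step 1 — L * B * T = 76.5 * 10.8 * 3.7 = 3056.94 m^3
Step 2 — Cb = 1730.6 / 3056.94 ≈ 0.56612 (5 s.f.)

0.56612


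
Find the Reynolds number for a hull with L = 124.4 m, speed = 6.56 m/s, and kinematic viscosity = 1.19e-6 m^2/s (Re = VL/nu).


Formula: Re = V * L / nu
Step 1 — V * L = 6.56 * 124.4 = 816.064 m^2/s
Step 2 — Re = 816.064 / 1.19e-6 = 6.86e+08

6.86e+08


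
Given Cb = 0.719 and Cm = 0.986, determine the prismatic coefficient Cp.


Formula: Cp = Cb / Cm
Substituting: Cp = 0.719 / 0.986
Result: Cp ≈ 0.72921 (5 s.f.)

0.72921


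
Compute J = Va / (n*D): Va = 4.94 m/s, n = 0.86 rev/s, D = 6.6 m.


Formula: J = Va / (n * D)
Step 1 — n * D = 0.86 * 6.6 = 5.676
Step 2 — J = 4.94 / 5.676 ≈ 0.87033 (5 s.f.)

0.87033


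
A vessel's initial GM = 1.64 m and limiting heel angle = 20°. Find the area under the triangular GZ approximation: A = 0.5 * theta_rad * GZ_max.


Formula: GZ_max = GM * sin(theta); Area = 0.5 * theta_rad * GZ_max
Step 1 — GZ_max = 1.64 * sin(20°) = 1.64 * 0.34202 = 0.560913 m
Step 2 — theta_rad = 20 * pi/180 = 0.349066 rad
Step 3 — Area = 0.5 * 0.349066 * 0.560913 ≈ 0.097898 m·rad (5 s.f.)

0.097898 m·rad


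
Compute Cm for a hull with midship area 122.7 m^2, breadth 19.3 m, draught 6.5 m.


Formula: Cm = Am / (B * T)
Step 1 — B * T = 19.3 * 6.5 = 125.45 m^2
Step 2 — Cm = 122.7 / 125.45 ≈ 0.97808 (5 s.f.)

0.97808


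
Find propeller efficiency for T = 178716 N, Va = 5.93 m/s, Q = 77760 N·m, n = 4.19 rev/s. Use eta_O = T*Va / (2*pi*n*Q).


Formula: eta = T * Va / (2 * pi * n * Q)
Step 1 — numerator = T * Va = 178716 * 5.93 = 1059785.88
Step 2 — 2 * pi * n = 2 * pi * 4.19 = 26.326546
Step 3 — denominator = 26.326546 * 77760 = 2047152.22
Step 4 — eta = 1059785.88 / 2047152.22 ≈ 0.51769 (5 s.f.)

0.51769


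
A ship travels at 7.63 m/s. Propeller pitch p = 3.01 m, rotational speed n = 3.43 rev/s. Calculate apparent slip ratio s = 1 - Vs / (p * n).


Formula: s = 1 - Vs / (p * n)
Step 1 — p * n = 3.01 * 3.43 = 10.3243
Step 2 — Vs / (p*n) = 7.63 / 10.3243 = 0.739033 (6 d.p.)
Step 3 — s = 1 - 0.739033 = 0.260967

0.260967


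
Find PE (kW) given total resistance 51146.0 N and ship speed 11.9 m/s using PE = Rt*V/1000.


Formula: PE = Rt * V / 1000 (kW)
Step 1 — PE (W) = 51146.0 * 11.9 = 608637.4 W
Step 2 — PE (kW) = 608637.4 / 1000 ≈ 608.64 kW (5 s.f.)

608.64 kW


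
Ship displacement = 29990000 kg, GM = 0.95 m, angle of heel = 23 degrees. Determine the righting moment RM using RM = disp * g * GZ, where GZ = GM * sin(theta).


Formula: GZ = GM * sin(theta); RM = disp * g * GZ
Step 1 — GZ = 0.95 * sin(23°) = 0.95 * 0.390731 = 0.371194 m
Step 2 — RM = 29990000 * 9.81 * 0.371194 ≈ 109210000 N·m (5 s.f.)

109210000 N·m


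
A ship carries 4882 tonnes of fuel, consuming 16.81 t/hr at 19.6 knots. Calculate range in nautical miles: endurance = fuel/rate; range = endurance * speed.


Formula: endurance = fuel / rate; range = endurance * speed
Step 1 — endurance = 4882 / 16.81 = 290.4224 hours
Step 2 — range = 290.4224 * 19.6 ≈ 5692.3 nautical miles (5 s.f.)

5692.3 NM


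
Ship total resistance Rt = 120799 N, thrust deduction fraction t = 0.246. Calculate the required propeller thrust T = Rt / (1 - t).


Formula: T = Rt / (1 - t)
Step 1 — (1 - t) = 1 - 0.246 = 0.754
Step 2 — T = 120799 / 0.754 ≈ 160210 N (5 s.f.)

160210 N


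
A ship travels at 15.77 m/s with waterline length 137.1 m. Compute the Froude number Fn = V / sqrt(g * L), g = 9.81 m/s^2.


Formula: Fn = V / sqrt(g * L)
Step 1 — g * L = 9.81 * 137.1 = 1344.951
Step 2 — sqrt(g * L) = sqrt(1344.951) = 36.673574
Step 3 — Fn = 15.77 / 36.673574 ≈ 0.43001 (5 s.f.)

0.43001


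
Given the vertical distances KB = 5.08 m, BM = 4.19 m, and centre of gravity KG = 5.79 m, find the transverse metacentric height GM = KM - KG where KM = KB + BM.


Formula: GM = KB + BM - KG
Step 1 — KM = KB + BM = 5.08 + 4.19 = 9.27 m
Step 2 — GM = KM - KG = 9.27 - 5.79 = 3.48 m

3.48 m


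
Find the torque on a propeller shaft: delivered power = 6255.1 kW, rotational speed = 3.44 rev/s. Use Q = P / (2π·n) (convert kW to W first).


Formula: Q = P_W / (2 * pi * n)
Step 1 — P_W = 6255.1 kW * 1000 = 6255100.0 W
Step 2 — 2 * pi * n = 2 * pi * 3.44 = 21.614157
Step 3 — Q = 6255100.0 / 21.614157 ≈ 289400 N·m (5 s.f.)

289400 N·m


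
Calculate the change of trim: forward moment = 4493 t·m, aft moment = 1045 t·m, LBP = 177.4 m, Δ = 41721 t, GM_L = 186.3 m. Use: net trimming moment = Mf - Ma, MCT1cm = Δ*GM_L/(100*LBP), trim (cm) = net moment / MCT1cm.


Formula: net trimming moment = Mf - Ma; MCT1cm = Δ*GM_L/(100*LBP); trim = net moment / MCT1cm
Step 1 — net trimming moment = 4493 - 1045 = 3448 t·m
Step 2 — MCT1cm = 41721 * 186.3 / (100 * 177.4) = 438.1411 t·m/cm
Step 3 — trim = 3448 / 438.1411 ≈ 7.8696 cm (5 s.f.)

7.8696 cm


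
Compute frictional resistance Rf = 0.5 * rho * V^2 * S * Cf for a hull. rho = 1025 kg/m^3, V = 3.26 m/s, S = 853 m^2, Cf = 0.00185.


Formula: Rf = 0.5 * rho * V^2 * S * Cf
Step 1 — V^2 = 3.26^2 = 10.6276
Step 2 — 0.5 * rho * V^2 = 0.5 * 1025 * 10.6276 = 5446.645
Step 3 — Rf = 5446.645 * 853 * 0.00185 ≈ 8595.1 N (5 s.f.)

8595.1 N


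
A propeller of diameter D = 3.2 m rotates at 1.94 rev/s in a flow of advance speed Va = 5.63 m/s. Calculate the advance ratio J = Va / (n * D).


Formula: J = Va / (n * D)
Step 1 — n * D = 1.94 * 3.2 = 6.208
Step 2 — J = 5.63 / 6.208 ≈ 0.90689 (5 s.f.)

0.90689


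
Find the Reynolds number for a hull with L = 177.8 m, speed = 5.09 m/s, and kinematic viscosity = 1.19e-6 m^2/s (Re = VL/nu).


Formula: Re = V * L / nu
Step 1 — V * L = 5.09 * 177.8 = 905.002 m^2/s
Step 2 — Re = 905.002 / 1.19e-6 = 7.61e+08

7.61e+08


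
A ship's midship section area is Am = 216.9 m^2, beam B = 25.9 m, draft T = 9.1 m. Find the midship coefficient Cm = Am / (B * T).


Formula: Cm = Am / (B * T)
Step 1 — B * T = 25.9 * 9.1 = 235.69 m^2
Step 2 — Cm = 216.9 / 235.69 ≈ 0.92028 (5 s.f.)

0.92028


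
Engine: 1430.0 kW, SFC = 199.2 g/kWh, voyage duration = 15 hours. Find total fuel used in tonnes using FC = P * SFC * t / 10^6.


Formula: FC (tonnes) = P * SFC * t / 1,000,000
Step 1 — P * SFC * t = 1430.0 * 199.2 * 15 = 4272840.0 g
Step 2 — FC (tonnes) = 4272840.0 / 1,000,000 ≈ 4.2728 tonnes (5 s.f.)

4.2728 tonnes


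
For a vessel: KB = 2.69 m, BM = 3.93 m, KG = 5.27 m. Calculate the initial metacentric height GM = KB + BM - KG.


Formula: GM = KB + BM - KG
Step 1 — KM = KB + BM = 2.69 + 3.93 = 6.62 m
Step 2 — GM = KM - KG = 6.62 - 5.27 = 1.35 m

1.35 m


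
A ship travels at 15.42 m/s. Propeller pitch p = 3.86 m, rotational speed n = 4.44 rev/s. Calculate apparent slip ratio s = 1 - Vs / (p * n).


Formula: s = 1 - Vs / (p * n)
Step 1 — p * n = 3.86 * 4.44 = 17.1384
Step 2 — Vs / (p*n) = 15.42 / 17.1384 = 0.899734 (6 d.p.)
Step 3 — s = 1 - 0.899734 = 0.100266

0.100266


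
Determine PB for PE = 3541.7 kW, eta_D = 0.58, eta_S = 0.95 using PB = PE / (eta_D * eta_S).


Formula: PB = PE / (eta_D * eta_S)
Step 1 — combined efficiency = eta_D * eta_S = 0.58 * 0.95 = 0.551
Step 2 — PB = 3541.7 / 0.551 ≈ 6427.8 kW (5 s.f.)

6427.8 kW


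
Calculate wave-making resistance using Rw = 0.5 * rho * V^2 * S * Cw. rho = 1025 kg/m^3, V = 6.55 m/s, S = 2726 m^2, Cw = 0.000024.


Formula: Rw = 0.5 * rho * V^2 * S * Cw
Step 1 — V^2 = 6.55^2 = 42.9025
Step 2 — 0.5 * rho * V^2 = 0.5 * 1025 * 42.9025 = 21987.53125
Step 3 — Rw = 21987.53125 * 2726 * 0.000024 ≈ 1438.5 N (5 s.f.)

1438.5 N


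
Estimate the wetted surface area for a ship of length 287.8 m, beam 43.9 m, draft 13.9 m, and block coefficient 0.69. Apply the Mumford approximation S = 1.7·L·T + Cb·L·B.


Formula: S = 1.7*L*T + V/T with V = Cb*L*B*T, i.e. S = L * (1.7*T + Cb*B)
Step 1 — 1.7*T = 1.7 * 13.9 = 23.63 m
Step 2 — Cb*B = 0.69 * 43.9 = 30.291 m
Step 3 — 1.7*T + Cb*B = 23.63 + 30.291 = 53.921 m
Step 4 — S = 287.8 * 53.921 ≈ 15518 m^2 (5 s.f.)

15518 m^2


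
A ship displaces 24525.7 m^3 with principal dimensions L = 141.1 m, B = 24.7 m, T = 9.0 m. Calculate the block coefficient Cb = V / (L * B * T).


Formula: Cb = V / (L * B * T)
Step 1 — L * B * T = 141.1 * 24.7 * 9.0 = 31366.53 m^3
Step 2 — Cb = 24525.7 / 31366.53 ≈ 0.78191 (5 s.f.)

0.78191


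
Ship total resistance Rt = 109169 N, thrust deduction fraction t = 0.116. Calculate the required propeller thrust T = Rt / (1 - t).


Formula: T = Rt / (1 - t)
Step 1 — (1 - t) = 1 - 0.116 = 0.884
Step 2 — T = 109169 / 0.884 ≈ 123490 N (5 s.f.)

123490 N


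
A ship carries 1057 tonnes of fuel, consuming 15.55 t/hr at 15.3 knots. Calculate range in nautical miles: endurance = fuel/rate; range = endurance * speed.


Formula: endurance = fuel / rate; range = endurance * speed
Step 1 — endurance = 1057 / 15.55 = 67.9743 hours
Step 2 — range = 67.9743 * 15.3 ≈ 1040.0 nautical miles (5 s.f.)

1040.0 NM


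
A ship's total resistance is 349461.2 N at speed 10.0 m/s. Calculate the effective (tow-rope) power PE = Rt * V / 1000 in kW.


Formula: PE = Rt * V / 1000 (kW)
Step 1 — PE (W) = 349461.2 * 10.0 = 3494612.0 W
Step 2 — PE (kW) = 3494612.0 / 1000 ≈ 3494.6 kW (5 s.f.)

3494.6 kW


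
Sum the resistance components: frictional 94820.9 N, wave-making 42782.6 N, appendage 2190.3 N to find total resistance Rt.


Formula: Rt = Rf + Rw + Ra
Substituting: Rt = 94820.9 + 42782.6 + 2190.3
Result: Rt = 139793.8 N

139793.8 N


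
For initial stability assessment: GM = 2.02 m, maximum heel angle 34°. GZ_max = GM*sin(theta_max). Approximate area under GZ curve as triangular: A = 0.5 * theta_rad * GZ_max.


Formula: GZ_max = GM * sin(theta); Area = 0.5 * theta_rad * GZ_max
Step 1 — GZ_max = 2.02 * sin(34°) = 2.02 * 0.559193 = 1.12957 m
Step 2 — theta_rad = 34 * pi/180 = 0.593412 rad
Step 3 — Area = 0.5 * 0.593412 * 1.12957 ≈ 0.33515 m·rad (5 s.f.)

0.33515 m·rad


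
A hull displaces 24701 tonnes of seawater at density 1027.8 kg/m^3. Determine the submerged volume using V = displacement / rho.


Formula: V = mass / rho
Step 1 — convert tonnes to kg: 24701 t * 1000 = 24701000 kg
Step 2 — V = 24701000 / 1027.8 ≈ 24033 m^3 (5 s.f.)

24033 m^3


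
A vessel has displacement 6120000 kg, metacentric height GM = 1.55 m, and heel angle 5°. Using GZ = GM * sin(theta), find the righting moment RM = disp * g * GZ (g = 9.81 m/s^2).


Formula: GZ = GM * sin(theta); RM = disp * g * GZ
Step 1 — GZ = 1.55 * sin(5°) = 1.55 * 0.087156 = 0.135092 m
Step 2 — RM = 6120000 * 9.81 * 0.135092 ≈ 8110500 N·m (5 s.f.)

8110500 N·m


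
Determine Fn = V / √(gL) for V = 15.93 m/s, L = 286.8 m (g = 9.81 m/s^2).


Formula: Fn = V / sqrt(g * L)
Step 1 — g * L = 9.81 * 286.8 = 2813.508
Step 2 — sqrt(g * L) = sqrt(2813.508) = 53.042511
Step 3 — Fn = 15.93 / 53.042511 ≈ 0.30033 (5 s.f.)

0.30033


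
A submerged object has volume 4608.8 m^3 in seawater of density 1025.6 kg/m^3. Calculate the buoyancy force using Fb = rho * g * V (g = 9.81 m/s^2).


Formula: Fb = rho * g * V
Substituting: Fb = 1025.6 * 9.81 * 4608.8
Intermediate: 1025.6 * 9.81 = 10061.136
Result: Fb = 10061.136 * 4608.8 ≈ 46370000 N (5 s.f.)

46370000 N


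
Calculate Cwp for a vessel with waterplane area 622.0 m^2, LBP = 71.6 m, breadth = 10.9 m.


Formula: Cwp = Aw / (L * B)
Step 1 — L * B = 71.6 * 10.9 = 780.44 m^2
Step 2 — Cwp = 622.0 / 780.44 ≈ 0.79699 (5 s.f.)

0.79699


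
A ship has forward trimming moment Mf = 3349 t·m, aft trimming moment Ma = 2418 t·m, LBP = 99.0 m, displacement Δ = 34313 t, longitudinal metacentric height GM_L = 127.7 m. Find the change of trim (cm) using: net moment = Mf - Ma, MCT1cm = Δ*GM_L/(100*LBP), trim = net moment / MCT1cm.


Formula: net trimming moment = Mf - Ma; MCT1cm = Δ*GM_L/(100*LBP); trim = net moment / MCT1cm
Step 1 — net trimming moment = 3349 - 2418 = 931 t·m
Step 2 — MCT1cm = 34313 * 127.7 / (100 * 99.0) = 442.603 t·m/cm
Step 3 — trim = 931 / 442.603 ≈ 2.1035 cm (5 s.f.)

2.1035 cm


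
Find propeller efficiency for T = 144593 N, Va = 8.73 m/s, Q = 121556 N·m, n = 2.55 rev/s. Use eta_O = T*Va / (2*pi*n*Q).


Formula: eta = T * Va / (2 * pi * n * Q)
Step 1 — numerator = T * Va = 144593 * 8.73 = 1262296.89
Step 2 — 2 * pi * n = 2 * pi * 2.55 = 16.022123
Step 3 — denominator = 16.022123 * 121556 = 1947585.18
Step 4 — eta = 1262296.89 / 1947585.18 ≈ 0.64813 (5 s.f.)

0.64813


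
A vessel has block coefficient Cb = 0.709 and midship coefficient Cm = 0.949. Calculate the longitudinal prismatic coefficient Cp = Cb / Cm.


Formula: Cp = Cb / Cm
Substituting: Cp = 0.709 / 0.949
Result: Cp ≈ 0.74710 (5 s.f.)

0.74710


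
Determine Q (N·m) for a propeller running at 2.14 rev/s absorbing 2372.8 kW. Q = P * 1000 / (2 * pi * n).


Formula: Q = P_W / (2 * pi * n)
Step 1 — P_W = 2372.8 kW * 1000 = 2372800.0 W
Step 2 — 2 * pi * n = 2 * pi * 2.14 = 13.446017
Step 3 — Q = 2372800.0 / 13.446017 ≈ 176470 N·m (5 s.f.)

176470 N·m


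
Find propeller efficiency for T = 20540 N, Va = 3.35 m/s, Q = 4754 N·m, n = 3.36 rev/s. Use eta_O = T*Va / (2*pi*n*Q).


Formula: eta = T * Va / (2 * pi * n * Q)
Step 1 — numerator = T * Va = 20540 * 3.35 = 68809.0
Step 2 — 2 * pi * n = 2 * pi * 3.36 = 21.111503
Step 3 — denominator = 21.111503 * 4754 = 100364.09
Step 4 — eta = 68809.0 / 100364.09 ≈ 0.68559 (5 s.f.)

0.68559


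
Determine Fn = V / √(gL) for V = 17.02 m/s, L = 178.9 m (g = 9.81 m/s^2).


Formula: Fn = V / sqrt(g * L)
Step 1 — g * L = 9.81 * 178.9 = 1755.009
Step 2 — sqrt(g * L) = sqrt(1755.009) = 41.892828
Step 3 — Fn = 17.02 / 41.892828 ≈ 0.40627 (5 s.f.)

0.40627


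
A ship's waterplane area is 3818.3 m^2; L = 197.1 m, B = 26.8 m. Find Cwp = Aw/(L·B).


Formula: Cwp = Aw / (L * B)
Step 1 — L * B = 197.1 * 26.8 = 5282.28 m^2
Step 2 — Cwp = 3818.3 / 5282.28 ≈ 0.72285 (5 s.f.)

0.72285


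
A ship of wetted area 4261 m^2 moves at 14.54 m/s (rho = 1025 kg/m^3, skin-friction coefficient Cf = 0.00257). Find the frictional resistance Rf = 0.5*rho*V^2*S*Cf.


Formula: Rf = 0.5 * rho * V^2 * S * Cf
Step 1 — V^2 = 14.54^2 = 211.4116
Step 2 — 0.5 * rho * V^2 = 0.5 * 1025 * 211.4116 = 108348.445
Step 3 — Rf = 108348.445 * 4261 * 0.00257 ≈ 1186500 N (5 s.f.)

1186500 N


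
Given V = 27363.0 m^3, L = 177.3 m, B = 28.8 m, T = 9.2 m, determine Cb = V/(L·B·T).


Formula: Cb = V / (L * B * T)
Step 1 — L * B * T = 177.3 * 28.8 * 9.2 = 46977.408 m^3
Step 2 — Cb = 27363.0 / 46977.408 ≈ 0.58247 (5 s.f.)

0.58247


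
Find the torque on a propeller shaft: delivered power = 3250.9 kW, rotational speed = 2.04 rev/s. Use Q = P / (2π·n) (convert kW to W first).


Formula: Q = P_W / (2 * pi * n)
Step 1 — P_W = 3250.9 kW * 1000 = 3250900.0 W
Step 2 — 2 * pi * n = 2 * pi * 2.04 = 12.817698
Step 3 — Q = 3250900.0 / 12.817698 ≈ 253630 N·m (5 s.f.)

253630 N·m


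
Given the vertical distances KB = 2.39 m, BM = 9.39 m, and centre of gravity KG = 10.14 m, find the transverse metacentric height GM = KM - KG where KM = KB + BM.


Formula: GM = KB + BM - KG
Step 1 — KM = KB + BM = 2.39 + 9.39 = 11.78 m
Step 2 — GM = KM - KG = 11.78 - 10.14 = 1.64 m

1.64 m


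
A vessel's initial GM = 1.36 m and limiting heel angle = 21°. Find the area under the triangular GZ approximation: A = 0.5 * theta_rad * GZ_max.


Formula: GZ_max = GM * sin(theta); Area = 0.5 * theta_rad * GZ_max
Step 1 — GZ_max = 1.36 * sin(21°) = 1.36 * 0.358368 = 0.48738 m
Step 2 — theta_rad = 21 * pi/180 = 0.366519 rad
Step 3 — Area = 0.5 * 0.366519 * 0.48738 ≈ 0.089317 m·rad (5 s.f.)

0.089317 m·rad


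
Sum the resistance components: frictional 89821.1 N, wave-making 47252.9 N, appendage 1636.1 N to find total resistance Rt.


Formula: Rt = Rf + Rw + Ra
Substituting: Rt = 89821.1 + 47252.9 + 1636.1
Result: Rt = 138710.1 N

138710.1 N


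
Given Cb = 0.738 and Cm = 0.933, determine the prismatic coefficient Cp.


Formula: Cp = Cb / Cm
Substituting: Cp = 0.738 / 0.933
Result: Cp ≈ 0.79100 (5 s.f.)

0.79100


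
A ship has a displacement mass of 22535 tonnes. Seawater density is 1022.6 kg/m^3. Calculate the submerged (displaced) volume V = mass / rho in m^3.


Formula: V = mass / rho
Step 1 — convert tonnes to kg: 22535 t * 1000 = 22535000 kg
Step 2 — V = 22535000 / 1022.6 ≈ 22037 m^3 (5 s.f.)

22037 m^3


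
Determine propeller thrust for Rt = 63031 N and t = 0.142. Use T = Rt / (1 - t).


Formula: T = Rt / (1 - t)
Step 1 — (1 - t) = 1 - 0.142 = 0.858
Step 2 — T = 63031 / 0.858 ≈ 73463 N (5 s.f.)

73463 N


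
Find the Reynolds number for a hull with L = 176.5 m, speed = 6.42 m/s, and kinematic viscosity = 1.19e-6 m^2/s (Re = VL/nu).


Formula: Re = V * L / nu
Step 1 — V * L = 6.42 * 176.5 = 1133.13 m^2/s
Step 2 — Re = 1133.13 / 1.19e-6 = 9.52e+08

9.52e+08


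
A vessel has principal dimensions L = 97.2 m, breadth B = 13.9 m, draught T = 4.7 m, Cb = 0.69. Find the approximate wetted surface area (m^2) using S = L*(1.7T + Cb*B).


Formula: S = 1.7*L*T + V/T with V = Cb*L*B*T, i.e. S = L * (1.7*T + Cb*B)
Step 1 — 1.7*T = 1.7 * 4.7 = 7.99 m
Step 2 — Cb*B = 0.69 * 13.9 = 9.591 m
Step 3 — 1.7*T + Cb*B = 7.99 + 9.591 = 17.581 m
Step 4 — S = 97.2 * 17.581 ≈ 1708.9 m^2 (5 s.f.)

1708.9 m^2


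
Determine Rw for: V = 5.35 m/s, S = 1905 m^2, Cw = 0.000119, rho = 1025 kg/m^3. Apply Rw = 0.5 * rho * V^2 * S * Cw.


Formula: Rw = 0.5 * rho * V^2 * S * Cw
Step 1 — V^2 = 5.35^2 = 28.6225
Step 2 — 0.5 * rho * V^2 = 0.5 * 1025 * 28.6225 = 14669.03125
Step 3 — Rw = 14669.03125 * 1905 * 0.000119 ≈ 3325.4 N (5 s.f.)

3325.4 N


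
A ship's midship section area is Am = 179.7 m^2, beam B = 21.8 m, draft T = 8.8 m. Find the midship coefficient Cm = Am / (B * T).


Formula: Cm = Am / (B * T)
Step 1 — B * T = 21.8 * 8.8 = 191.84 m^2
Step 2 — Cm = 179.7 / 191.84 ≈ 0.93672 (5 s.f.)

0.93672


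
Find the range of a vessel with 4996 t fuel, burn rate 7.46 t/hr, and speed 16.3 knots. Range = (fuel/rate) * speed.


Formula: endurance = fuel / rate; range = endurance * speed
Step 1 — endurance = 4996 / 7.46 = 669.7051 hours
Step 2 — range = 669.7051 * 16.3 ≈ 10916 nautical miles (5 s.f.)

10916 NM


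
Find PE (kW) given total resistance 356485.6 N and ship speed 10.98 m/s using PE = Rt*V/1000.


Formula: PE = Rt * V / 1000 (kW)
Step 1 — PE (W) = 356485.6 * 10.98 = 3914211.888 W
Step 2 — PE (kW) = 3914211.888 / 1000 ≈ 3914.2 kW (5 s.f.)

3914.2 kW


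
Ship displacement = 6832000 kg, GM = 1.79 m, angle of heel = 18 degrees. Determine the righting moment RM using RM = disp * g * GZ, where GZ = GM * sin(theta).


Formula: GZ = GM * sin(theta); RM = disp * g * GZ
Step 1 — GZ = 1.79 * sin(18°) = 1.79 * 0.309017 = 0.55314 m
Step 2 — RM = 6832000 * 9.81 * 0.55314 ≈ 37073000 N·m (5 s.f.)

37073000 N·m


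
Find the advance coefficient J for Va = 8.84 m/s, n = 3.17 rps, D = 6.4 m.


Formula: J = Va / (n * D)
Step 1 — n * D = 3.17 * 6.4 = 20.288
Step 2 — J = 8.84 / 20.288 ≈ 0.43573 (5 s.f.)

0.43573


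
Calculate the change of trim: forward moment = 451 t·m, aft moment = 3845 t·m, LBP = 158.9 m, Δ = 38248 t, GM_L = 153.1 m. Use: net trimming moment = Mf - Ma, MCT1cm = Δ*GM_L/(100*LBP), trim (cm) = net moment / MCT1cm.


Formula: net trimming moment = Mf - Ma; MCT1cm = Δ*GM_L/(100*LBP); trim = net moment / MCT1cm
Step 1 — net trimming moment = 451 - 3845 = -3394 t·m
Step 2 — MCT1cm = 38248 * 153.1 / (100 * 158.9) = 368.5191 t·m/cm
Step 3 — trim = -3394 / 368.5191 ≈ -9.2098 cm (5 s.f.)

-9.2098 cm


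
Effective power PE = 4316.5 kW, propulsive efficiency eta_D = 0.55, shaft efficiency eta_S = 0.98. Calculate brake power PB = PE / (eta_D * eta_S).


Formula: PB = PE / (eta_D * eta_S)
Step 1 — combined efficiency = eta_D * eta_S = 0.55 * 0.98 = 0.539
Step 2 — PB = 4316.5 / 0.539 ≈ 8008.3 kW (5 s.f.)

8008.3 kW


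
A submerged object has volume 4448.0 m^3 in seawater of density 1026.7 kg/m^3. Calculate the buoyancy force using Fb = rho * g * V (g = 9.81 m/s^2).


Formula: Fb = rho * g * V
Substituting: Fb = 1026.7 * 9.81 * 4448.0
Intermediate: 1026.7 * 9.81 = 10071.927
Result: Fb = 10071.927 * 4448.0 ≈ 44800000 N (5 s.f.)

44800000 N


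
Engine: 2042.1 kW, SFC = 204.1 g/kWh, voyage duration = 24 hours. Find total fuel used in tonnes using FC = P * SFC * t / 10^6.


Formula: FC (tonnes) = P * SFC * t / 1,000,000
Step 1 — P * SFC * t = 2042.1 * 204.1 * 24 = 10003022.64 g
Step 2 — FC (tonnes) = 10003022.64 / 1,000,000 ≈ 10.003 tonnes (5 s.f.)

10.003 tonnes


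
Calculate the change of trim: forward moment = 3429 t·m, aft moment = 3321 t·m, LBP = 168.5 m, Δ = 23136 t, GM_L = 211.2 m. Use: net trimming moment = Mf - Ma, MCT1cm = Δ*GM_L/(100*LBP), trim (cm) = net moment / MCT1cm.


Formula: net trimming moment = Mf - Ma; MCT1cm = Δ*GM_L/(100*LBP); trim = net moment / MCT1cm
Step 1 — net trimming moment = 3429 - 3321 = 108 t·m
Step 2 — MCT1cm = 23136 * 211.2 / (100 * 168.5) = 289.9895 t·m/cm
Step 3 — trim = 108 / 289.9895 ≈ 0.37243 cm (5 s.f.)

0.37243 cm


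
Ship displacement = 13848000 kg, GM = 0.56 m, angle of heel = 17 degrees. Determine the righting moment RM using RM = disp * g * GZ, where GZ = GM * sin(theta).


Formula: GZ = GM * sin(theta); RM = disp * g * GZ
Step 1 — GZ = 0.56 * sin(17°) = 0.56 * 0.292372 = 0.163728 m
Step 2 — RM = 13848000 * 9.81 * 0.163728 ≈ 22242000 N·m (5 s.f.)

22242000 N·m


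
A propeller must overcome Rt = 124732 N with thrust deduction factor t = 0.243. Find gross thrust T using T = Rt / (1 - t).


Formula: T = Rt / (1 - t)
Step 1 — (1 - t) = 1 - 0.243 = 0.757
Step 2 — T = 124732 / 0.757 ≈ 164770 N (5 s.f.)

164770 N


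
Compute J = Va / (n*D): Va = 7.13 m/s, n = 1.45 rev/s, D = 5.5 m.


Formula: J = Va / (n * D)
Step 1 — n * D = 1.45 * 5.5 = 7.975
Step 2 — J = 7.13 / 7.975 ≈ 0.89404 (5 s.f.)

0.89404


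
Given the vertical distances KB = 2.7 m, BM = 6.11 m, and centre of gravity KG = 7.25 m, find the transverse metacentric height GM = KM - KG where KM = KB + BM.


Formula: GM = KB + BM - KG
Step 1 — KM = KB + BM = 2.7 + 6.11 = 8.81 m
Step 2 — GM = KM - KG = 8.81 - 7.25 = 1.56 m

1.56 m


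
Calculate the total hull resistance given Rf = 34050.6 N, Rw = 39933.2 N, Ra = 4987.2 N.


Formula: Rt = Rf + Rw + Ra
Substituting: Rt = 34050.6 + 39933.2 + 4987.2
Result: Rt = 78971.0 N

78971.0 N


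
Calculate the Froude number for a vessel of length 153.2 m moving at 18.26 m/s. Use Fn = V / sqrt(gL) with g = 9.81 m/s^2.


Formula: Fn = V / sqrt(g * L)
Step 1 — g * L = 9.81 * 153.2 = 1502.892
Step 2 — sqrt(g * L) = sqrt(1502.892) = 38.767151
Step 3 — Fn = 18.26 / 38.767151 ≈ 0.47102 (5 s.f.)

0.47102


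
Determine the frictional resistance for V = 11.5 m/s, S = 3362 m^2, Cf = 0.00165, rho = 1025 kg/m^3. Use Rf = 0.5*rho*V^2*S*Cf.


Formula: Rf = 0.5 * rho * V^2 * S * Cf
Step 1 — V^2 = 11.5^2 = 132.25
Step 2 — 0.5 * rho * V^2 = 0.5 * 1025 * 132.25 = 67778.125
Step 3 — Rf = 67778.125 * 3362 * 0.00165 ≈ 375990 N (5 s.f.)

375990 N


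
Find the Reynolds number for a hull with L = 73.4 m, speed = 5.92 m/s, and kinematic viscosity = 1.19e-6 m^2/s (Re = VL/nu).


Formula: Re = V * L / nu
Step 1 — V * L = 5.92 * 73.4 = 434.528 m^2/s
Step 2 — Re = 434.528 / 1.19e-6 = 3.65e+08

3.65e+08


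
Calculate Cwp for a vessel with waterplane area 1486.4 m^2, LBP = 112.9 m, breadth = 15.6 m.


Formula: Cwp = Aw / (L * B)
Step 1 — L * B = 112.9 * 15.6 = 1761.24 m^2
Step 2 — Cwp = 1486.4 / 1761.24 ≈ 0.84395 (5 s.f.)

0.84395


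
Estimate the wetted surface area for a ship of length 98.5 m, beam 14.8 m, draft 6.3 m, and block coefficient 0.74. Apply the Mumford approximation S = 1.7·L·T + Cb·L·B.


Formula: S = 1.7*L*T + V/T with V = Cb*L*B*T, i.e. S = L * (1.7*T + Cb*B)
Step 1 — 1.7*T = 1.7 * 6.3 = 10.71 m
Step 2 — Cb*B = 0.74 * 14.8 = 10.952 m
Step 3 — 1.7*T + Cb*B = 10.71 + 10.952 = 21.662 m
Step 4 — S = 98.5 * 21.662 ≈ 2133.7 m^2 (5 s.f.)

2133.7 m^2


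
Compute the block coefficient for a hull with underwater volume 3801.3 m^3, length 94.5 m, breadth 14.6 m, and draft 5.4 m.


Formula: Cb = V / (L * B * T)
Step 1 — L * B * T = 94.5 * 14.6 * 5.4 = 7450.38 m^3
Step 2 — Cb = 3801.3 / 7450.38 ≈ 0.51022 (5 s.f.)

0.51022


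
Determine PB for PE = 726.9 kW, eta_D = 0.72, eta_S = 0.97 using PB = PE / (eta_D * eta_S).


Formula: PB = PE / (eta_D * eta_S)
Step 1 — combined efficiency = eta_D * eta_S = 0.72 * 0.97 = 0.6984
Step 2 — PB = 726.9 / 0.6984 ≈ 1040.8 kW (5 s.f.)

1040.8 kW


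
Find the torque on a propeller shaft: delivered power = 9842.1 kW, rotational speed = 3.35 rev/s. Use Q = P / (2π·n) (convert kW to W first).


Formula: Q = P_W / (2 * pi * n)
Step 1 — P_W = 9842.1 kW * 1000 = 9842100.0 W
Step 2 — 2 * pi * n = 2 * pi * 3.35 = 21.048671
Step 3 — Q = 9842100.0 / 21.048671 ≈ 467590 N·m (5 s.f.)

467590 N·m


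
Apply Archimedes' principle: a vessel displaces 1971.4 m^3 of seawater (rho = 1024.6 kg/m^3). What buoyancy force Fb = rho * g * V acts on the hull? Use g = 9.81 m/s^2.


Formula: Fb = rho * g * V
Substituting: Fb = 1024.6 * 9.81 * 1971.4
Intermediate: 1024.6 * 9.81 = 10051.326
Result: Fb = 10051.326 * 1971.4 ≈ 19815000 N (5 s.f.)

19815000 N


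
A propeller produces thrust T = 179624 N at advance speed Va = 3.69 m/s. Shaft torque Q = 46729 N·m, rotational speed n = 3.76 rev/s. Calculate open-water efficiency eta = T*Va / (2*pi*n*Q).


Formula: eta = T * Va / (2 * pi * n * Q)
Step 1 — numerator = T * Va = 179624 * 3.69 = 662812.56
Step 2 — 2 * pi * n = 2 * pi * 3.76 = 23.624777
Step 3 — denominator = 23.624777 * 46729 = 1103962.2
Step 4 — eta = 662812.56 / 1103962.2 ≈ 0.60039 (5 s.f.)

0.60039


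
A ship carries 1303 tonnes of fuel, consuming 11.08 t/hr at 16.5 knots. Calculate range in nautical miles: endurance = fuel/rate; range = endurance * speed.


Formula: endurance = fuel / rate; range = endurance * speed
Step 1 — endurance = 1303 / 11.08 = 117.5993 hours
Step 2 — range = 117.5993 * 16.5 ≈ 1940.4 nautical miles (5 s.f.)

1940.4 NM


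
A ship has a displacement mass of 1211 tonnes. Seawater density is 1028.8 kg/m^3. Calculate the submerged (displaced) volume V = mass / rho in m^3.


Formula: V = mass / rho
Step 1 — convert tonnes to kg: 1211 t * 1000 = 1211000 kg
Step 2 — V = 1211000 / 1028.8 ≈ 1177.1 m^3 (5 s.f.)

1177.1 m^3


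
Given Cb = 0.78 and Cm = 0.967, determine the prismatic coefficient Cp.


Formula: Cp = Cb / Cm
Substituting: Cp = 0.78 / 0.967
Result: Cp ≈ 0.80662 (5 s.f.)

0.80662


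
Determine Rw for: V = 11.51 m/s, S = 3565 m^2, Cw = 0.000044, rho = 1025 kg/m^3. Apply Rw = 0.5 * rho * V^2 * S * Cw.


Formula: Rw = 0.5 * rho * V^2 * S * Cw
Step 1 — V^2 = 11.51^2 = 132.4801
Step 2 — 0.5 * rho * V^2 = 0.5 * 1025 * 132.4801 = 67896.05125
Step 3 — Rw = 67896.05125 * 3565 * 0.000044 ≈ 10650 N (5 s.f.)

10650 N


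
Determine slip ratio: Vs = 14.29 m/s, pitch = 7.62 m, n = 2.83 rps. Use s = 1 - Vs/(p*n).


Formula: s = 1 - Vs / (p * n)
Step 1 — p * n = 7.62 * 2.83 = 21.5646
Step 2 — Vs / (p*n) = 14.29 / 21.5646 = 0.66266 (6 d.p.)
Step 3 — s = 1 - 0.66266 = 0.33734

0.33734


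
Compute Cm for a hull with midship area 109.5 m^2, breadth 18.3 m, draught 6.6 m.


Formula: Cm = Am / (B * T)
Step 1 — B * T = 18.3 * 6.6 = 120.78 m^2
Step 2 — Cm = 109.5 / 120.78 ≈ 0.90661 (5 s.f.)

0.90661


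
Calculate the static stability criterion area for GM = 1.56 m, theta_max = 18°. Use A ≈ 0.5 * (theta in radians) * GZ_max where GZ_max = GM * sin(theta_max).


Formula: GZ_max = GM * sin(theta); Area = 0.5 * theta_rad * GZ_max
Step 1 — GZ_max = 1.56 * sin(18°) = 1.56 * 0.309017 = 0.482067 m
Step 2 — theta_rad = 18 * pi/180 = 0.314159 rad
Step 3 — Area = 0.5 * 0.314159 * 0.482067 ≈ 0.075723 m·rad (5 s.f.)

0.075723 m·rad


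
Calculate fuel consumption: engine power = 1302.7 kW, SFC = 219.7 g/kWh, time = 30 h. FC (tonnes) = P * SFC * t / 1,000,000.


Formula: FC (tonnes) = P * SFC * t / 1,000,000
Step 1 — P * SFC * t = 1302.7 * 219.7 * 30 = 8586095.7 g
Step 2 — FC (tonnes) = 8586095.7 / 1,000,000 ≈ 8.5861 tonnes (5 s.f.)

8.5861 tonnes


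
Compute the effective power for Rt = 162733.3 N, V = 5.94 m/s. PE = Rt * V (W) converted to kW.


Formula: PE = Rt * V / 1000 (kW)
Step 1 — PE (W) = 162733.3 * 5.94 = 966635.802 W
Step 2 — PE (kW) = 966635.802 / 1000 ≈ 966.64 kW (5 s.f.)

966.64 kW


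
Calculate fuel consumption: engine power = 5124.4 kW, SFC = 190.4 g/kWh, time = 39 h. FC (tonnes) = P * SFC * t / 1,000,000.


Formula: FC (tonnes) = P * SFC * t / 1,000,000
Step 1 — P * SFC * t = 5124.4 * 190.4 * 39 = 38051744.64 g
Step 2 — FC (tonnes) = 38051744.64 / 1,000,000 ≈ 38.052 tonnes (5 s.f.)

38.052 tonnes


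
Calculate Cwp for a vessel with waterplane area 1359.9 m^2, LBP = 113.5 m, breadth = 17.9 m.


Formula: Cwp = Aw / (L * B)
Step 1 — L * B = 113.5 * 17.9 = 2031.65 m^2
Step 2 — Cwp = 1359.9 / 2031.65 ≈ 0.66936 (5 s.f.)

0.66936


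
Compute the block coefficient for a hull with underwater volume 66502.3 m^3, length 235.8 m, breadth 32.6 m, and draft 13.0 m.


Formula: Cb = V / (L * B * T)
Step 1 — L * B * T = 235.8 * 32.6 * 13.0 = 99932.04 m^3
Step 2 — Cb = 66502.3 / 99932.04 ≈ 0.66548 (5 s.f.)

0.66548


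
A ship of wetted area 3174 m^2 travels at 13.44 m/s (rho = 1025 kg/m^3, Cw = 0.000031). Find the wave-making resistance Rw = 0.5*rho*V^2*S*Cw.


Formula: Rw = 0.5 * rho * V^2 * S * Cw
Step 1 — V^2 = 13.44^2 = 180.6336
Step 2 — 0.5 * rho * V^2 = 0.5 * 1025 * 180.6336 = 92574.72
Step 3 — Rw = 92574.72 * 3174 * 0.000031 ≈ 9108.8 N (5 s.f.)

9108.8 N


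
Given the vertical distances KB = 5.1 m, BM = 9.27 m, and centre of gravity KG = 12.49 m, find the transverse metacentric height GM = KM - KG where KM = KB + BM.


Formula: GM = KB + BM - KG
Step 1 — KM = KB + BM = 5.1 + 9.27 = 14.37 m
Step 2 — GM = KM - KG = 14.37 - 12.49 = 1.88 m

1.88 m


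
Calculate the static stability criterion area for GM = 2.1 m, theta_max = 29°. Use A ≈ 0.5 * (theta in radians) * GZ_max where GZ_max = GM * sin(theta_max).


Formula: GZ_max = GM * sin(theta); Area = 0.5 * theta_rad * GZ_max
Step 1 — GZ_max = 2.1 * sin(29°) = 2.1 * 0.48481 = 1.018101 m
Step 2 — theta_rad = 29 * pi/180 = 0.506145 rad
Step 3 — Area = 0.5 * 0.506145 * 1.018101 ≈ 0.25765 m·rad (5 s.f.)

0.25765 m·rad


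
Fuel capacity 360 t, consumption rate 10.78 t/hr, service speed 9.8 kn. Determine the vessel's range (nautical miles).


Formula: endurance = fuel / rate; range = endurance * speed
Step 1 — endurance = 360 / 10.78 = 33.3952 hours
Step 2 — range = 33.3952 * 9.8 ≈ 327.27 nautical miles (5 s.f.)

327.27 NM


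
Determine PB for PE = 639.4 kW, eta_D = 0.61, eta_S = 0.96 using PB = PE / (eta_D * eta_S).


Formula: PB = PE / (eta_D * eta_S)
Step 1 — combined efficiency = eta_D * eta_S = 0.61 * 0.96 = 0.5856
Step 2 — PB = 639.4 / 0.5856 ≈ 1091.9 kW (5 s.f.)

1091.9 kW


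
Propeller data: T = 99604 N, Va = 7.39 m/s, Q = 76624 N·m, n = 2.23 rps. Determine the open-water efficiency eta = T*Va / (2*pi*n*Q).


Formula: eta = T * Va / (2 * pi * n * Q)
Step 1 — numerator = T * Va = 99604 * 7.39 = 736073.56
Step 2 — 2 * pi * n = 2 * pi * 2.23 = 14.011503
Step 3 — denominator = 14.011503 * 76624 = 1073617.41
Step 4 — eta = 736073.56 / 1073617.41 ≈ 0.68560 (5 s.f.)

0.68560


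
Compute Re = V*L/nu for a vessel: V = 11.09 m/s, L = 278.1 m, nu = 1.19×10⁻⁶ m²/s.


Formula: Re = V * L / nu
Step 1 — V * L = 11.09 * 278.1 = 3084.129 m^2/s
Step 2 — Re = 3084.129 / 1.19e-6 = 2.59e+09

2.59e+09


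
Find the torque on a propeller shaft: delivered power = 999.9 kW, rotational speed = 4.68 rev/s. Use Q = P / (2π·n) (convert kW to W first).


Formula: Q = P_W / (2 * pi * n)
Step 1 — P_W = 999.9 kW * 1000 = 999900.0 W
Step 2 — 2 * pi * n = 2 * pi * 4.68 = 29.405307
Step 3 — Q = 999900.0 / 29.405307 ≈ 34004 N·m (5 s.f.)

34004 N·m


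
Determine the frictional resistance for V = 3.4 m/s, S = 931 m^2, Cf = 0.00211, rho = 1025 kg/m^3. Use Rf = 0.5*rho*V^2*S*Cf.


Formula: Rf = 0.5 * rho * V^2 * S * Cf
Step 1 — V^2 = 3.4^2 = 11.56
Step 2 — 0.5 * rho * V^2 = 0.5 * 1025 * 11.56 = 5924.5
Step 3 — Rf = 5924.5 * 931 * 0.00211 ≈ 11638 N (5 s.f.)

11638 N


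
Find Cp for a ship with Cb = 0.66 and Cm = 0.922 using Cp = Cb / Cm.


Formula: Cp = Cb / Cm
Substituting: Cp = 0.66 / 0.922
Result: Cp ≈ 0.71584 (5 s.f.)

0.71584


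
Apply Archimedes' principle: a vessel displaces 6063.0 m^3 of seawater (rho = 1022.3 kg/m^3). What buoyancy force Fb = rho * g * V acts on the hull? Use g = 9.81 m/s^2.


Formula: Fb = rho * g * V
Substituting: Fb = 1022.3 * 9.81 * 6063.0
Intermediate: 1022.3 * 9.81 = 10028.763
Result: Fb = 10028.763 * 6063.0 ≈ 60804000 N (5 s.f.)

60804000 N


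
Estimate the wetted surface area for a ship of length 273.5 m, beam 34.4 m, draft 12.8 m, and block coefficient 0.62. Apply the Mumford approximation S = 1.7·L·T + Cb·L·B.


Formula: S = 1.7*L*T + V/T with V = Cb*L*B*T, i.e. S = L * (1.7*T + Cb*B)
Step 1 — 1.7*T = 1.7 * 12.8 = 21.76 m
Step 2 — Cb*B = 0.62 * 34.4 = 21.328 m
Step 3 — 1.7*T + Cb*B = 21.76 + 21.328 = 43.088 m
Step 4 — S = 273.5 * 43.088 ≈ 11785 m^2 (5 s.f.)

11785 m^2


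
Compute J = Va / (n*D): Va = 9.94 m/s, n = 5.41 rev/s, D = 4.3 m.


Formula: J = Va / (n * D)
Step 1 — n * D = 5.41 * 4.3 = 23.263
Step 2 — J = 9.94 / 23.263 ≈ 0.42729 (5 s.f.)

0.42729


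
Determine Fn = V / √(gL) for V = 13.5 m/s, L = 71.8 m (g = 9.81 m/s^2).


Formula: Fn = V / sqrt(g * L)
Step 1 — g * L = 9.81 * 71.8 = 704.358
Step 2 — sqrt(g * L) = sqrt(704.358) = 26.539744
Step 3 — Fn = 13.5 / 26.539744 ≈ 0.50867 (5 s.f.)

0.50867
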